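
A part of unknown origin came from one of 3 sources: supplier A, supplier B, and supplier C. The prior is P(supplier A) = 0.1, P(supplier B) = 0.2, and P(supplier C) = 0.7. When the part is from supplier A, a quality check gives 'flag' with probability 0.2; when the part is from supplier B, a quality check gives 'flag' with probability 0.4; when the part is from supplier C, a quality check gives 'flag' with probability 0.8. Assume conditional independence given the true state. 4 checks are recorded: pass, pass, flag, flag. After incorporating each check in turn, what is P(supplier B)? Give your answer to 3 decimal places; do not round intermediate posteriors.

After 'pass': normaliser = 0.8·0.1000 + 0.6·0.2000 + 0.2·0.7000; P(supplier A) ≈ 0.2353, P(supplier B) ≈ 0.3529, P(supplier C) ≈ 0.4118
After 'pass': normaliser = 0.8·0.2353 + 0.6·0.3529 + 0.2·0.4118; P(supplier A) ≈ 0.3902, P(supplier B) ≈ 0.4390, P(supplier C) ≈ 0.1707
After 'flag': normaliser = 0.2·0.3902 + 0.4·0.4390 + 0.8·0.1707; P(supplier A) ≈ 0.2000, P(supplier B) ≈ 0.4500, P(supplier C) ≈ 0.3500
After 'flag': normaliser = 0.2·0.2000 + 0.4·0.4500 + 0.8·0.3500; P(supplier A) ≈ 0.0800, P(supplier B) ≈ 0.3600, P(supplier C) ≈ 0.5600

0.360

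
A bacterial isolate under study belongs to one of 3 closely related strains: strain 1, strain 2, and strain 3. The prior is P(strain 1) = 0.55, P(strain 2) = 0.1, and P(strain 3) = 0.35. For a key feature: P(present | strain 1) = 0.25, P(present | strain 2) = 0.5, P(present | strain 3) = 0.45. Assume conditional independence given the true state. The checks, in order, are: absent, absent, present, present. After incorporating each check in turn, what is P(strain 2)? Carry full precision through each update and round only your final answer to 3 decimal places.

0.133

After 'absent': normaliser = 0.75·0.5500 + 0.5·0.1000 + 0.55·0.3500; P(strain 1) ≈ 0.6298, P(strain 2) ≈ 0.0763, P(strain 3) ≈ 0.2939
After 'absent': normaliser = 0.75·0.6298 + 0.5·0.0763 + 0.55·0.2939; P(strain 1) ≈ 0.7027, P(strain 2) ≈ 0.0568, P(strain 3) ≈ 0.2405
After 'present': normaliser = 0.25·0.7027 + 0.5·0.0568 + 0.45·0.2405; P(strain 1) ≈ 0.5626, P(strain 2) ≈ 0.0909, P(strain 3) ≈ 0.3465
After 'present': normaliser = 0.25·0.5626 + 0.5·0.0909 + 0.45·0.3465; P(strain 1) ≈ 0.4112, P(strain 2) ≈ 0.1329, P(strain 3) ≈ 0.4559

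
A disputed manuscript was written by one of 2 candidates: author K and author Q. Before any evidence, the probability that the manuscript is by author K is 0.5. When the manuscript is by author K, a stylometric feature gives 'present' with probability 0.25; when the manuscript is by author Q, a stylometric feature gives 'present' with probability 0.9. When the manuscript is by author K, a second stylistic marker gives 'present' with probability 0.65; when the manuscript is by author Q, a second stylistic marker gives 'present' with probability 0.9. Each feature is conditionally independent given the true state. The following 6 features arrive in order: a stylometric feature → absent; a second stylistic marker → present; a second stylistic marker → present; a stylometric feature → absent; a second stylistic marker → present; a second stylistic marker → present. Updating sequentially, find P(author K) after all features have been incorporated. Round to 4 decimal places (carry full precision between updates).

0.9387

After a stylometric feature='absent': P(author K) = 0.75·0.5000 / (0.75·0.5000 + 0.1·0.5000) ≈ 0.8824
After a second stylistic marker='present': P(author K) = 0.65·0.8824 / (0.65·0.8824 + 0.9·0.1176) ≈ 0.8442
After a second stylistic marker='present': P(author K) = 0.65·0.8442 / (0.65·0.8442 + 0.9·0.1558) ≈ 0.7964
After a stylometric feature='absent': P(author K) = 0.75·0.7964 / (0.75·0.7964 + 0.1·0.2036) ≈ 0.9670
After a second stylistic marker='present': P(author K) = 0.65·0.9670 / (0.65·0.9670 + 0.9·0.0330) ≈ 0.9549
After a second stylistic marker='present': P(author K) = 0.65·0.9549 / (0.65·0.9549 + 0.9·0.0451) ≈ 0.9387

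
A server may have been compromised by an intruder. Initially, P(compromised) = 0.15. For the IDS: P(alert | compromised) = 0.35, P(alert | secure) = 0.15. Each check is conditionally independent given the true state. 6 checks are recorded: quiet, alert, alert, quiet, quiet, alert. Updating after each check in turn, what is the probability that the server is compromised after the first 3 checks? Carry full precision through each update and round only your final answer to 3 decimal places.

0.424

Apply Bayes' rule sequentially, carrying P(compromised) forward.
After 'quiet': P(compromised) = 0.65·0.1500 / (0.65·0.1500 + 0.85·0.8500) ≈ 0.1189
After 'alert': P(compromised) = 0.35·0.1189 / (0.35·0.1189 + 0.15·0.8811) ≈ 0.2395
After 'alert': P(compromised) = 0.35·0.2395 / (0.35·0.2395 + 0.15·0.7605) ≈ 0.4235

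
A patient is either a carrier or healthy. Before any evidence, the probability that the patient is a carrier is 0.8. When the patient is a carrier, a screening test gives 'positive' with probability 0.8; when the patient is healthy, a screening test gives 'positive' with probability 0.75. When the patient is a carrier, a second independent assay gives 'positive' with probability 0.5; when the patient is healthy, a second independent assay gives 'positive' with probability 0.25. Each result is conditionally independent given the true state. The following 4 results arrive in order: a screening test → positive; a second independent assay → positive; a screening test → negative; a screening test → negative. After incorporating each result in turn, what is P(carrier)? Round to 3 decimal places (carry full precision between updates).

0.845

After a screening test='positive': P(carrier) = 0.8·0.8000 / (0.8·0.8000 + 0.75·0.2000) ≈ 0.8101
After a second independent assay='positive': P(carrier) = 0.5·0.8101 / (0.5·0.8101 + 0.25·0.1899) ≈ 0.8951
After a screening test='negative': P(carrier) = 0.2·0.8951 / (0.2·0.8951 + 0.25·0.1049) ≈ 0.8722
After a screening test='negative': P(carrier) = 0.2·0.8722 / (0.2·0.8722 + 0.25·0.1278) ≈ 0.8452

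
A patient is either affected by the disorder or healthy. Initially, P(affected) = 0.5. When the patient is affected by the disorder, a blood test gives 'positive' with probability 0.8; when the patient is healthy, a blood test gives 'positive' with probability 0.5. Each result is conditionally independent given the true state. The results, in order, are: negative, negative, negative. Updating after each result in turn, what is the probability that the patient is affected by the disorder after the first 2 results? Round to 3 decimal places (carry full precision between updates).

0.138

Apply Bayes' rule sequentially, carrying P(affected) forward.
After 'negative': P(affected) = 0.2·0.5000 / (0.2·0.5000 + 0.5·0.5000) ≈ 0.2857
After 'negative': P(affected) = 0.2·0.2857 / (0.2·0.2857 + 0.5·0.7143) ≈ 0.1379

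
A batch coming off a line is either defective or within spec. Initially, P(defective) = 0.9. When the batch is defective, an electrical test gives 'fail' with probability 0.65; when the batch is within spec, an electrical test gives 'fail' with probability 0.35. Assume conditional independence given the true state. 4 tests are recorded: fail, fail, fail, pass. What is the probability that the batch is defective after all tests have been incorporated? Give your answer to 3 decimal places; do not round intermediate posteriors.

0.969

After 'fail': P(defective) = 0.65·0.9000 / (0.65·0.9000 + 0.35·0.1000) ≈ 0.9435
After 'fail': P(defective) = 0.65·0.9435 / (0.65·0.9435 + 0.35·0.0565) ≈ 0.9688
After 'fail': P(defective) = 0.65·0.9688 / (0.65·0.9688 + 0.35·0.0312) ≈ 0.9829
After 'pass': P(defective) = 0.35·0.9829 / (0.35·0.9829 + 0.65·0.0171) ≈ 0.9688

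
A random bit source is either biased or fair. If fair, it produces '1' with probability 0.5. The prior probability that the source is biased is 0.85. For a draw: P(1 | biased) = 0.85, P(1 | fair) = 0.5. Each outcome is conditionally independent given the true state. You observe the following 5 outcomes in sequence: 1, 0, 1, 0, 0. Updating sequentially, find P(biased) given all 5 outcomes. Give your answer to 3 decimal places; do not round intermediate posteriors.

After '1': P(biased) = 0.85·0.8500 / (0.85·0.8500 + 0.5·0.1500) ≈ 0.9060
After '0': P(biased) = 0.15·0.9060 / (0.15·0.9060 + 0.5·0.0940) ≈ 0.7429
After '1': P(biased) = 0.85·0.7429 / (0.85·0.7429 + 0.5·0.2571) ≈ 0.8309
After '0': P(biased) = 0.15·0.8309 / (0.15·0.8309 + 0.5·0.1691) ≈ 0.5958
After '0': P(biased) = 0.15·0.5958 / (0.15·0.5958 + 0.5·0.4042) ≈ 0.3066

0.307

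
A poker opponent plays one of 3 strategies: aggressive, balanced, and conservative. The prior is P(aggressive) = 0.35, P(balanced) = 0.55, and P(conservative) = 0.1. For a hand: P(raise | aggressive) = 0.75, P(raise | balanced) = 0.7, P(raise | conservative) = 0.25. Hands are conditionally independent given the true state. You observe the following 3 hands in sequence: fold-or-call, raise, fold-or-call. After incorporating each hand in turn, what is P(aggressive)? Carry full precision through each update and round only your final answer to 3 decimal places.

0.252

After 'fold-or-call': normaliser = 0.25·0.3500 + 0.3·0.5500 + 0.75·0.1000; P(aggressive) ≈ 0.2672, P(balanced) ≈ 0.5038, P(conservative) ≈ 0.2290
After 'raise': normaliser = 0.75·0.2672 + 0.7·0.5038 + 0.25·0.2290; P(aggressive) ≈ 0.3283, P(balanced) ≈ 0.5779, P(conservative) ≈ 0.0938
After 'fold-or-call': normaliser = 0.25·0.3283 + 0.3·0.5779 + 0.75·0.0938; P(aggressive) ≈ 0.2519, P(balanced) ≈ 0.5321, P(conservative) ≈ 0.2160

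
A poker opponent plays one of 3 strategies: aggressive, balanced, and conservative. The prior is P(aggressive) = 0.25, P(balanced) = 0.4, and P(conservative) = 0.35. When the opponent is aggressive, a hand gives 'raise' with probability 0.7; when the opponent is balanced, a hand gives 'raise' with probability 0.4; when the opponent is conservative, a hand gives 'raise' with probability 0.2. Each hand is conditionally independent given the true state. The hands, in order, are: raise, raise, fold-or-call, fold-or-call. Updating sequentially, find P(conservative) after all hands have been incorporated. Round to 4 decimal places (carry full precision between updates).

0.2083

After 'raise': normaliser = 0.7·0.2500 + 0.4·0.4000 + 0.2·0.3500; P(aggressive) ≈ 0.4321, P(balanced) ≈ 0.3951, P(conservative) ≈ 0.1728
After 'raise': normaliser = 0.7·0.4321 + 0.4·0.3951 + 0.2·0.1728; P(aggressive) ≈ 0.6110, P(balanced) ≈ 0.3192, P(conservative) ≈ 0.0698
After 'fold-or-call': normaliser = 0.3·0.6110 + 0.6·0.3192 + 0.8·0.0698; P(aggressive) ≈ 0.4256, P(balanced) ≈ 0.4447, P(conservative) ≈ 0.1297
After 'fold-or-call': normaliser = 0.3·0.4256 + 0.6·0.4447 + 0.8·0.1297; P(aggressive) ≈ 0.2562, P(balanced) ≈ 0.5355, P(conservative) ≈ 0.2083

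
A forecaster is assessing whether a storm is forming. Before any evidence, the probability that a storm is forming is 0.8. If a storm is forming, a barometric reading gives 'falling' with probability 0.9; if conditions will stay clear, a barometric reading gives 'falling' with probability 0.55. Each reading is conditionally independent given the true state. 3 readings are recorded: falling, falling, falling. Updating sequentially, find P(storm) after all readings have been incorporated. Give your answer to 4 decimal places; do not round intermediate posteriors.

0.9460

After 'falling': P(storm) = 0.9·0.8000 / (0.9·0.8000 + 0.55·0.2000) ≈ 0.8675
After 'falling': P(storm) = 0.9·0.8675 / (0.9·0.8675 + 0.55·0.1325) ≈ 0.9146
After 'falling': P(storm) = 0.9·0.9146 / (0.9·0.9146 + 0.55·0.0854) ≈ 0.9460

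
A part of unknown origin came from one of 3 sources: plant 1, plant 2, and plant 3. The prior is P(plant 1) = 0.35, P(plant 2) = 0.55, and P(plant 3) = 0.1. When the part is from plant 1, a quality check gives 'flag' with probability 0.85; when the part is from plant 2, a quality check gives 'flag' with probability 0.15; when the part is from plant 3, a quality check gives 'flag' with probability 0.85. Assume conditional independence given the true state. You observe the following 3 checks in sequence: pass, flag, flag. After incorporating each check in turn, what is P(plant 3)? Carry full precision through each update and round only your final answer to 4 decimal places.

0.1828

After 'pass': normaliser = 0.15·0.3500 + 0.85·0.5500 + 0.15·0.1000; P(plant 1) ≈ 0.0981, P(plant 2) ≈ 0.8738, P(plant 3) ≈ 0.0280
After 'flag': normaliser = 0.85·0.0981 + 0.15·0.8738 + 0.85·0.0280; P(plant 1) ≈ 0.3500, P(plant 2) ≈ 0.5500, P(plant 3) ≈ 0.1000
After 'flag': normaliser = 0.85·0.3500 + 0.15·0.5500 + 0.85·0.1000; P(plant 1) ≈ 0.6398, P(plant 2) ≈ 0.1774, P(plant 3) ≈ 0.1828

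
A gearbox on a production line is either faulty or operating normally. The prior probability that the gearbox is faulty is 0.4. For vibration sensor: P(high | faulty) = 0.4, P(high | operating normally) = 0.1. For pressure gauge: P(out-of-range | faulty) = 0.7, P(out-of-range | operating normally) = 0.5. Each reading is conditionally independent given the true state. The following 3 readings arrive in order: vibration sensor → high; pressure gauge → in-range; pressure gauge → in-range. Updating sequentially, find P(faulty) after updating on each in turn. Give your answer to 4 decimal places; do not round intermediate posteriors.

After vibration sensor='high': P(faulty) = 0.4·0.4000 / (0.4·0.4000 + 0.1·0.6000) ≈ 0.7273
After pressure gauge='in-range': P(faulty) = 0.3·0.7273 / (0.3·0.7273 + 0.5·0.2727) ≈ 0.6154
After pressure gauge='in-range': P(faulty) = 0.3·0.6154 / (0.3·0.6154 + 0.5·0.3846) ≈ 0.4898

0.4898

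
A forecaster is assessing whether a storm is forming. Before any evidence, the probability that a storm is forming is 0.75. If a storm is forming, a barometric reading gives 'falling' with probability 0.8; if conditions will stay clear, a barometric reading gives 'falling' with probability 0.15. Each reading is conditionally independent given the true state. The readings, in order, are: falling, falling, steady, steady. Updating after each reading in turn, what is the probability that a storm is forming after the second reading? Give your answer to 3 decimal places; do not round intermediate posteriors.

0.988

Apply Bayes' rule sequentially, carrying P(storm) forward.
After 'falling': P(storm) = 0.8·0.7500 / (0.8·0.7500 + 0.15·0.2500) ≈ 0.9412
After 'falling': P(storm) = 0.8·0.9412 / (0.8·0.9412 + 0.15·0.0588) ≈ 0.9884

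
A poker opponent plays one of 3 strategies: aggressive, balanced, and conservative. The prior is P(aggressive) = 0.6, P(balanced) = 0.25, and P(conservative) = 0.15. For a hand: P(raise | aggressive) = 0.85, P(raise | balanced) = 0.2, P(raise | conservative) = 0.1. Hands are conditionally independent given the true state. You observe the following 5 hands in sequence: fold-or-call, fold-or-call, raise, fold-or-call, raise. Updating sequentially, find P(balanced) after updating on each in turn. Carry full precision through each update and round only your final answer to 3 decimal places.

0.667

After 'fold-or-call': normaliser = 0.15·0.6000 + 0.8·0.2500 + 0.9·0.1500; P(aggressive) ≈ 0.2118, P(balanced) ≈ 0.4706, P(conservative) ≈ 0.3176
After 'fold-or-call': normaliser = 0.15·0.2118 + 0.8·0.4706 + 0.9·0.3176; P(aggressive) ≈ 0.0458, P(balanced) ≈ 0.5424, P(conservative) ≈ 0.4119
After 'raise': normaliser = 0.85·0.0458 + 0.2·0.5424 + 0.1·0.4119; P(aggressive) ≈ 0.2063, P(balanced) ≈ 0.5753, P(conservative) ≈ 0.2184
After 'fold-or-call': normaliser = 0.15·0.2063 + 0.8·0.5753 + 0.9·0.2184; P(aggressive) ≈ 0.0450, P(balanced) ≈ 0.6692, P(conservative) ≈ 0.2858
After 'raise': normaliser = 0.85·0.0450 + 0.2·0.6692 + 0.1·0.2858; P(aggressive) ≈ 0.1906, P(balanced) ≈ 0.6670, P(conservative) ≈ 0.1424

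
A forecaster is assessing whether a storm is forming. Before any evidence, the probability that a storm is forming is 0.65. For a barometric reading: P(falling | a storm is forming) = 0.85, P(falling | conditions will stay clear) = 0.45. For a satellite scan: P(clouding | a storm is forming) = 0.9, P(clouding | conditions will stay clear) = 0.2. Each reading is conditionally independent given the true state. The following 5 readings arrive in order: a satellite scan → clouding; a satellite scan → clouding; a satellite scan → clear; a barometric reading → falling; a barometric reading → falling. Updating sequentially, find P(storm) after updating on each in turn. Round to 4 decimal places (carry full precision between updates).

Each posterior becomes the prior for the next update.
After a satellite scan='clouding': P(storm) = 0.9·0.6500 / (0.9·0.6500 + 0.2·0.3500) ≈ 0.8931
After a satellite scan='clouding': P(storm) = 0.9·0.8931 / (0.9·0.8931 + 0.2·0.1069) ≈ 0.9741
After a satellite scan='clear': P(storm) = 0.1·0.9741 / (0.1·0.9741 + 0.8·0.0259) ≈ 0.8246
After a barometric reading='falling': P(storm) = 0.85·0.8246 / (0.85·0.8246 + 0.45·0.1754) ≈ 0.8988
After a barometric reading='falling': P(storm) = 0.85·0.8988 / (0.85·0.8988 + 0.45·0.1012) ≈ 0.9437

0.9437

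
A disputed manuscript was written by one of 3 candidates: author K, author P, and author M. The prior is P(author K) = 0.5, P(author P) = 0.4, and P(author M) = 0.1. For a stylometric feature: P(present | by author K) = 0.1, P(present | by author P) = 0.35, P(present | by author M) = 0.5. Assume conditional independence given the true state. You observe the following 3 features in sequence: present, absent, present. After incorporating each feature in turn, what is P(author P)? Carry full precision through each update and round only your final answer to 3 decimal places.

0.652

Apply Bayes' rule sequentially, carrying P(author P) forward.
After 'present': normaliser = 0.1·0.5000 + 0.35·0.4000 + 0.5·0.1000; P(author K) ≈ 0.2083, P(author P) ≈ 0.5833, P(author M) ≈ 0.2083
After 'absent': normaliser = 0.9·0.2083 + 0.65·0.5833 + 0.5·0.2083; P(author K) ≈ 0.2795, P(author P) ≈ 0.5652, P(author M) ≈ 0.1553
After 'present': normaliser = 0.1·0.2795 + 0.35·0.5652 + 0.5·0.1553; P(author K) ≈ 0.0921, P(author P) ≈ 0.6520, P(author M) ≈ 0.2559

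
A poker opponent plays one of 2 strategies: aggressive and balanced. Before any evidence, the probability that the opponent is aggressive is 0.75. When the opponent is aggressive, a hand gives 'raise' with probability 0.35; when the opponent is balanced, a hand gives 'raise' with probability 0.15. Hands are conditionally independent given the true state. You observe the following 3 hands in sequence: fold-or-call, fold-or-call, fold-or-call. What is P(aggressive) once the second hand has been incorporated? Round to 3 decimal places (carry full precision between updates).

0.637

After 'fold-or-call': P(aggressive) = 0.65·0.7500 / (0.65·0.7500 + 0.85·0.2500) ≈ 0.6964
After 'fold-or-call': P(aggressive) = 0.65·0.6964 / (0.65·0.6964 + 0.85·0.3036) ≈ 0.6369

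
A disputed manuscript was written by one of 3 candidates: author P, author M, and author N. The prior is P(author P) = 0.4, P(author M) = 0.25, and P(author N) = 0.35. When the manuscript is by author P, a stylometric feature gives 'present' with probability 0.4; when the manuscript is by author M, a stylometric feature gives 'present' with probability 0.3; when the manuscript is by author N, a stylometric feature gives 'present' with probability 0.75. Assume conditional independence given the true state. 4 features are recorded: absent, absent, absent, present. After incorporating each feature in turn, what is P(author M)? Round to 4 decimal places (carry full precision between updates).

0.3995

Apply Bayes' rule sequentially, carrying P(author M) forward.
After 'absent': normaliser = 0.6·0.4000 + 0.7·0.2500 + 0.25·0.3500; P(author P) ≈ 0.4776, P(author M) ≈ 0.3483, P(author N) ≈ 0.1741
After 'absent': normaliser = 0.6·0.4776 + 0.7·0.3483 + 0.25·0.1741; P(author P) ≈ 0.4993, P(author M) ≈ 0.4248, P(author N) ≈ 0.0759
After 'absent': normaliser = 0.6·0.4993 + 0.7·0.4248 + 0.25·0.0759; P(author P) ≈ 0.4864, P(author M) ≈ 0.4828, P(author N) ≈ 0.0308
After 'present': normaliser = 0.4·0.4864 + 0.3·0.4828 + 0.75·0.0308; P(author P) ≈ 0.5368, P(author M) ≈ 0.3995, P(author N) ≈ 0.0637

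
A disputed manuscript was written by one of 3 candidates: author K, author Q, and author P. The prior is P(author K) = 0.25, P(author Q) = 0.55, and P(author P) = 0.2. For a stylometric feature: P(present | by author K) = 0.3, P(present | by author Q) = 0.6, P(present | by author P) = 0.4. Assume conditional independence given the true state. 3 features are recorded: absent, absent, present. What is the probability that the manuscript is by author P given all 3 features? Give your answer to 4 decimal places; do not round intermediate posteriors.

After 'absent': normaliser = 0.7·0.2500 + 0.4·0.5500 + 0.6·0.2000; P(author K) ≈ 0.3398, P(author Q) ≈ 0.4272, P(author P) ≈ 0.2330
After 'absent': normaliser = 0.7·0.3398 + 0.4·0.4272 + 0.6·0.2330; P(author K) ≈ 0.4336, P(author Q) ≈ 0.3115, P(author P) ≈ 0.2549
After 'present': normaliser = 0.3·0.4336 + 0.6·0.3115 + 0.4·0.2549; P(author K) ≈ 0.3105, P(author Q) ≈ 0.4461, P(author P) ≈ 0.2433

0.2433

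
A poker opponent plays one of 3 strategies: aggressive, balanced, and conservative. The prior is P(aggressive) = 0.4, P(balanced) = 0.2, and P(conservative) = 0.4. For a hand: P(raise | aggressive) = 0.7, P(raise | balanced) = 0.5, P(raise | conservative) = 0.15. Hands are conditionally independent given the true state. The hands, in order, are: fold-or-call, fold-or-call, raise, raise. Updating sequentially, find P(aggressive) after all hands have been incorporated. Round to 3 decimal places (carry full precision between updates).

After 'fold-or-call': normaliser = 0.3·0.4000 + 0.5·0.2000 + 0.85·0.4000; P(aggressive) ≈ 0.2143, P(balanced) ≈ 0.1786, P(conservative) ≈ 0.6071
After 'fold-or-call': normaliser = 0.3·0.2143 + 0.5·0.1786 + 0.85·0.6071; P(aggressive) ≈ 0.0960, P(balanced) ≈ 0.1333, P(conservative) ≈ 0.7707
After 'raise': normaliser = 0.7·0.0960 + 0.5·0.1333 + 0.15·0.7707; P(aggressive) ≈ 0.2694, P(balanced) ≈ 0.2672, P(conservative) ≈ 0.4634
After 'raise': normaliser = 0.7·0.2694 + 0.5·0.2672 + 0.15·0.4634; P(aggressive) ≈ 0.4814, P(balanced) ≈ 0.3411, P(conservative) ≈ 0.1775

0.481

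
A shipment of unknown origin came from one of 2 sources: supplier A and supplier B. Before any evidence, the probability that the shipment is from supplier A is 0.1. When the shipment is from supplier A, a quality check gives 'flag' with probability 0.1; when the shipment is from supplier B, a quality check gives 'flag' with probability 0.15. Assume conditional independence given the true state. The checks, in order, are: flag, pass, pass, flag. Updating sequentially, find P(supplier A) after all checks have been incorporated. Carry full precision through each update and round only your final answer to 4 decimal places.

0.0525

After 'flag': P(supplier A) = 0.1·0.1000 / (0.1·0.1000 + 0.15·0.9000) ≈ 0.0690
After 'pass': P(supplier A) = 0.9·0.0690 / (0.9·0.0690 + 0.85·0.9310) ≈ 0.0727
After 'pass': P(supplier A) = 0.9·0.0727 / (0.9·0.0727 + 0.85·0.9273) ≈ 0.0767
After 'flag': P(supplier A) = 0.1·0.0767 / (0.1·0.0767 + 0.15·0.9233) ≈ 0.0525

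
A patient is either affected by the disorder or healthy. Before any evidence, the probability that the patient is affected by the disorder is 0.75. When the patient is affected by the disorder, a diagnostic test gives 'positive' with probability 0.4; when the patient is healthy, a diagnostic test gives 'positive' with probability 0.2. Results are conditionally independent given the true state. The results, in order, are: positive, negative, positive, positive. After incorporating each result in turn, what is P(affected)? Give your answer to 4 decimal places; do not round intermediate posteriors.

0.9474

Each posterior becomes the prior for the next update.
After 'positive': P(affected) = 0.4·0.7500 / (0.4·0.7500 + 0.2·0.2500) ≈ 0.8571
After 'negative': P(affected) = 0.6·0.8571 / (0.6·0.8571 + 0.8·0.1429) ≈ 0.8182
After 'positive': P(affected) = 0.4·0.8182 / (0.4·0.8182 + 0.2·0.1818) ≈ 0.9000
After 'positive': P(affected) = 0.4·0.9000 / (0.4·0.9000 + 0.2·0.1000) ≈ 0.9474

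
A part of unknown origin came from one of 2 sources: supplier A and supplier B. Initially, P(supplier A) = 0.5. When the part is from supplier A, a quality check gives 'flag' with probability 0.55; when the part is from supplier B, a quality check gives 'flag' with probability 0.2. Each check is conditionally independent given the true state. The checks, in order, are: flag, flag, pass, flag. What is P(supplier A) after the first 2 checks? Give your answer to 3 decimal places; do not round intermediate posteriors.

0.883

After 'flag': P(supplier A) = 0.55·0.5000 / (0.55·0.5000 + 0.2·0.5000) ≈ 0.7333
After 'flag': P(supplier A) = 0.55·0.7333 / (0.55·0.7333 + 0.2·0.2667) ≈ 0.8832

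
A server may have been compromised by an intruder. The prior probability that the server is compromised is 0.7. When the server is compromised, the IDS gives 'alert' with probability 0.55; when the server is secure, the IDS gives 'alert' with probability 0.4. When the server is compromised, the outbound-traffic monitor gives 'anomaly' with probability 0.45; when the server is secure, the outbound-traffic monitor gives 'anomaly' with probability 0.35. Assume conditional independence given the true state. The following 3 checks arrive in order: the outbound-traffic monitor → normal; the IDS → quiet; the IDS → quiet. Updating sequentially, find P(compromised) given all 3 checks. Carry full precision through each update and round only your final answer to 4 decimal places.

Each posterior becomes the prior for the next update.
After the outbound-traffic monitor='normal': P(compromised) = 0.55·0.7000 / (0.55·0.7000 + 0.65·0.3000) ≈ 0.6638
After the IDS='quiet': P(compromised) = 0.45·0.6638 / (0.45·0.6638 + 0.6·0.3362) ≈ 0.5969
After the IDS='quiet': P(compromised) = 0.45·0.5969 / (0.45·0.5969 + 0.6·0.4031) ≈ 0.5262

0.5262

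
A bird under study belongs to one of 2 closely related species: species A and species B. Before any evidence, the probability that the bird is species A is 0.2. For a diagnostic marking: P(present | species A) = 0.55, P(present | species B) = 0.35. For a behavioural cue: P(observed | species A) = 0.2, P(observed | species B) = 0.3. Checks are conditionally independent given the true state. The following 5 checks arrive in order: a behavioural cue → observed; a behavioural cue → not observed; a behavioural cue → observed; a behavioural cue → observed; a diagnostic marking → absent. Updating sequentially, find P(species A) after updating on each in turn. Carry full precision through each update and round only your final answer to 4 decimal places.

After a behavioural cue='observed': P(species A) = 0.2·0.2000 / (0.2·0.2000 + 0.3·0.8000) ≈ 0.1429
After a behavioural cue='not observed': P(species A) = 0.8·0.1429 / (0.8·0.1429 + 0.7·0.8571) ≈ 0.1600
After a behavioural cue='observed': P(species A) = 0.2·0.1600 / (0.2·0.1600 + 0.3·0.8400) ≈ 0.1127
After a behavioural cue='observed': P(species A) = 0.2·0.1127 / (0.2·0.1127 + 0.3·0.8873) ≈ 0.0780
After a diagnostic marking='absent': P(species A) = 0.45·0.0780 / (0.45·0.0780 + 0.65·0.9220) ≈ 0.0554

0.0554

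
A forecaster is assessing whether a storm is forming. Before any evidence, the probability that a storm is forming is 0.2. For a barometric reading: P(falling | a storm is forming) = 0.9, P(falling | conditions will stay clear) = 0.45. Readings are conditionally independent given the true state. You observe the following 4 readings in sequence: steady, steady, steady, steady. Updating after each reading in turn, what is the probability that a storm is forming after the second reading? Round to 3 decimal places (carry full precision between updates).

0.008

After 'steady': P(storm) = 0.1·0.2000 / (0.1·0.2000 + 0.55·0.8000) ≈ 0.0435
After 'steady': P(storm) = 0.1·0.0435 / (0.1·0.0435 + 0.55·0.9565) ≈ 0.0082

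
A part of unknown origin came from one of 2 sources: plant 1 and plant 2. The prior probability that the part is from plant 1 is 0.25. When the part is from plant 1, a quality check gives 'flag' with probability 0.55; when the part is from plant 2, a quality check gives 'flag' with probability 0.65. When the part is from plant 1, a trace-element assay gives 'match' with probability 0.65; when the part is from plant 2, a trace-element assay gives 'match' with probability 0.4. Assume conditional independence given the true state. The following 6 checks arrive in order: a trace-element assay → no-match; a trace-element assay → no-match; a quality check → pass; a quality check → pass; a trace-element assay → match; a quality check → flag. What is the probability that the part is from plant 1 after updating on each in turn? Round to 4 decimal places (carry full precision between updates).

Apply Bayes' rule sequentially, carrying P(plant 1) forward.
After a trace-element assay='no-match': P(plant 1) = 0.35·0.2500 / (0.35·0.2500 + 0.6·0.7500) ≈ 0.1628
After a trace-element assay='no-match': P(plant 1) = 0.35·0.1628 / (0.35·0.1628 + 0.6·0.8372) ≈ 0.1019
After a quality check='pass': P(plant 1) = 0.45·0.1019 / (0.45·0.1019 + 0.35·0.8981) ≈ 0.1273
After a quality check='pass': P(plant 1) = 0.45·0.1273 / (0.45·0.1273 + 0.35·0.8727) ≈ 0.1579
After a trace-element assay='match': P(plant 1) = 0.65·0.1579 / (0.65·0.1579 + 0.4·0.8421) ≈ 0.2335
After a quality check='flag': P(plant 1) = 0.55·0.2335 / (0.55·0.2335 + 0.65·0.7665) ≈ 0.2050

0.2050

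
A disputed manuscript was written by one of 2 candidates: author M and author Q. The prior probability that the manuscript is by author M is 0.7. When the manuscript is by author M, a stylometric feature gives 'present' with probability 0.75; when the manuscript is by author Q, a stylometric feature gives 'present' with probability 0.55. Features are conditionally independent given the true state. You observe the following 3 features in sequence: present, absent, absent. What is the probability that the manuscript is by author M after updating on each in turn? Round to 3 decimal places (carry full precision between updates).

After 'present': P(author M) = 0.75·0.7000 / (0.75·0.7000 + 0.55·0.3000) ≈ 0.7609
After 'absent': P(author M) = 0.25·0.7609 / (0.25·0.7609 + 0.45·0.2391) ≈ 0.6387
After 'absent': P(author M) = 0.25·0.6387 / (0.25·0.6387 + 0.45·0.3613) ≈ 0.4955

0.495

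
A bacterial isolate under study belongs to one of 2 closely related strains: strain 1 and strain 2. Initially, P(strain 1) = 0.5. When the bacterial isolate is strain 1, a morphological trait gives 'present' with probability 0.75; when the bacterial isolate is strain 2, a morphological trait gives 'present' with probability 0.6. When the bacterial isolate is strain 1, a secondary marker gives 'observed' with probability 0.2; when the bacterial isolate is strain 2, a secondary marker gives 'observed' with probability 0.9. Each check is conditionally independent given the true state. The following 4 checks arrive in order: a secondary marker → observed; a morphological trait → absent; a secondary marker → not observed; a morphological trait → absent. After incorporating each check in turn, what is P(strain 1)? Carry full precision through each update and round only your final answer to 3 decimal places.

After a secondary marker='observed': P(strain 1) = 0.2·0.5000 / (0.2·0.5000 + 0.9·0.5000) ≈ 0.1818
After a morphological trait='absent': P(strain 1) = 0.25·0.1818 / (0.25·0.1818 + 0.4·0.8182) ≈ 0.1220
After a secondary marker='not observed': P(strain 1) = 0.8·0.1220 / (0.8·0.1220 + 0.1·0.8780) ≈ 0.5263
After a morphological trait='absent': P(strain 1) = 0.25·0.5263 / (0.25·0.5263 + 0.4·0.4737) ≈ 0.4098

0.410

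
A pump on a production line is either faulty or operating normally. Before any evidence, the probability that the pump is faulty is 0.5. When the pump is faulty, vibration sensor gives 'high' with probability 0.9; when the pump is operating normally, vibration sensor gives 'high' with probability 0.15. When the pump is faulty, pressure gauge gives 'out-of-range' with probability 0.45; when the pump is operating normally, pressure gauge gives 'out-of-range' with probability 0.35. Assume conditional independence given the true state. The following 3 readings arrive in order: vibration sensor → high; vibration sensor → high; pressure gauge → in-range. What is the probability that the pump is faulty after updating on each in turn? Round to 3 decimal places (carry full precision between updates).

Apply Bayes' rule sequentially, carrying P(faulty) forward.
After vibration sensor='high': P(faulty) = 0.9·0.5000 / (0.9·0.5000 + 0.15·0.5000) ≈ 0.8571
After vibration sensor='high': P(faulty) = 0.9·0.8571 / (0.9·0.8571 + 0.15·0.1429) ≈ 0.9730
After pressure gauge='in-range': P(faulty) = 0.55·0.9730 / (0.55·0.9730 + 0.65·0.0270) ≈ 0.9682

0.968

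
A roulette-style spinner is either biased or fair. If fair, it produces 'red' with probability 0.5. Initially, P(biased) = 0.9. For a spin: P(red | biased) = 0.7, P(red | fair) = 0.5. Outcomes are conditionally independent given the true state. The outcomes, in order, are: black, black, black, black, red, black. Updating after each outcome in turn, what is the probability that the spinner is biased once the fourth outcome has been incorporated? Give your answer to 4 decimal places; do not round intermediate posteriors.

0.5384

After 'black': P(biased) = 0.3·0.9000 / (0.3·0.9000 + 0.5·0.1000) ≈ 0.8438
After 'black': P(biased) = 0.3·0.8438 / (0.3·0.8438 + 0.5·0.1562) ≈ 0.7642
After 'black': P(biased) = 0.3·0.7642 / (0.3·0.7642 + 0.5·0.2358) ≈ 0.6603
After 'black': P(biased) = 0.3·0.6603 / (0.3·0.6603 + 0.5·0.3397) ≈ 0.5384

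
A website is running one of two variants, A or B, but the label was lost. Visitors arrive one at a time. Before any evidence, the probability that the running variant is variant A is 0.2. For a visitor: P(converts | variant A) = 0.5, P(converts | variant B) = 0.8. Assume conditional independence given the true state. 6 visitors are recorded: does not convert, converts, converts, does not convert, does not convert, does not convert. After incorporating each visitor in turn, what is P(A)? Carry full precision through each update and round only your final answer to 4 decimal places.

Each posterior becomes the prior for the next update.
After 'does not convert': P(A) = 0.5·0.2000 / (0.5·0.2000 + 0.2·0.8000) ≈ 0.3846
After 'converts': P(A) = 0.5·0.3846 / (0.5·0.3846 + 0.8·0.6154) ≈ 0.2809
After 'converts': P(A) = 0.5·0.2809 / (0.5·0.2809 + 0.8·0.7191) ≈ 0.1962
After 'does not convert': P(A) = 0.5·0.1962 / (0.5·0.1962 + 0.2·0.8038) ≈ 0.3790
After 'does not convert': P(A) = 0.5·0.3790 / (0.5·0.3790 + 0.2·0.6210) ≈ 0.6041
After 'does not convert': P(A) = 0.5·0.6041 / (0.5·0.6041 + 0.2·0.3959) ≈ 0.7923

0.7923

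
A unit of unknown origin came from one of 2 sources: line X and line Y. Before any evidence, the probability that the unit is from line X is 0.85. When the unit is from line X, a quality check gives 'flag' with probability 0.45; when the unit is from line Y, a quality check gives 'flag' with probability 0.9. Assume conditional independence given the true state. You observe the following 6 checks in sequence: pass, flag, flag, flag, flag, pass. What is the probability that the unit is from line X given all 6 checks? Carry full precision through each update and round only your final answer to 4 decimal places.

0.9146

After 'pass': P(line X) = 0.55·0.8500 / (0.55·0.8500 + 0.1·0.1500) ≈ 0.9689
After 'flag': P(line X) = 0.45·0.9689 / (0.45·0.9689 + 0.9·0.0311) ≈ 0.9397
After 'flag': P(line X) = 0.45·0.9397 / (0.45·0.9397 + 0.9·0.0603) ≈ 0.8863
After 'flag': P(line X) = 0.45·0.8863 / (0.45·0.8863 + 0.9·0.1137) ≈ 0.7957
After 'flag': P(line X) = 0.45·0.7957 / (0.45·0.7957 + 0.9·0.2043) ≈ 0.6608
After 'pass': P(line X) = 0.55·0.6608 / (0.55·0.6608 + 0.1·0.3392) ≈ 0.9146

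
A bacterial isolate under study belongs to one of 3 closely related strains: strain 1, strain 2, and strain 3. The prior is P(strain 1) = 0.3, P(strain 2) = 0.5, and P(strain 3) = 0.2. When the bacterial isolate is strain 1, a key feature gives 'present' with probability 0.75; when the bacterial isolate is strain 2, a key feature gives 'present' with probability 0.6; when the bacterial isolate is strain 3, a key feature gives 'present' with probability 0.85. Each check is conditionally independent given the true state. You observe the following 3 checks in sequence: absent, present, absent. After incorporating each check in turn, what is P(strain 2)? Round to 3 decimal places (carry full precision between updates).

Apply Bayes' rule sequentially, carrying P(strain 2) forward.
After 'absent': normaliser = 0.25·0.3000 + 0.4·0.5000 + 0.15·0.2000; P(strain 1) ≈ 0.2459, P(strain 2) ≈ 0.6557, P(strain 3) ≈ 0.0984
After 'present': normaliser = 0.75·0.2459 + 0.6·0.6557 + 0.85·0.0984; P(strain 1) ≈ 0.2788, P(strain 2) ≈ 0.5948, P(strain 3) ≈ 0.1264
After 'absent': normaliser = 0.25·0.2788 + 0.4·0.5948 + 0.15·0.1264; P(strain 1) ≈ 0.2134, P(strain 2) ≈ 0.7285, P(strain 3) ≈ 0.0581

0.729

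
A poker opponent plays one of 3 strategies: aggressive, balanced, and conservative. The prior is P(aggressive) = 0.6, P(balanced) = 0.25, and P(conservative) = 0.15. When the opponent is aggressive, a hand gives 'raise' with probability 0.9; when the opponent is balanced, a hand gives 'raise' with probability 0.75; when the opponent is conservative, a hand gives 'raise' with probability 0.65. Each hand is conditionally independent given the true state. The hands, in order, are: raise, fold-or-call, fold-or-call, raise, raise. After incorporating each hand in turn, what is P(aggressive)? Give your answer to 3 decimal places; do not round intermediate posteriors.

Each posterior becomes the prior for the next update.
After 'raise': normaliser = 0.9·0.6000 + 0.75·0.2500 + 0.65·0.1500; P(aggressive) ≈ 0.6545, P(balanced) ≈ 0.2273, P(conservative) ≈ 0.1182
After 'fold-or-call': normaliser = 0.1·0.6545 + 0.25·0.2273 + 0.35·0.1182; P(aggressive) ≈ 0.4000, P(balanced) ≈ 0.3472, P(conservative) ≈ 0.2528
After 'fold-or-call': normaliser = 0.1·0.4000 + 0.25·0.3472 + 0.35·0.2528; P(aggressive) ≈ 0.1858, P(balanced) ≈ 0.4032, P(conservative) ≈ 0.4110
After 'raise': normaliser = 0.9·0.1858 + 0.75·0.4032 + 0.65·0.4110; P(aggressive) ≈ 0.2270, P(balanced) ≈ 0.4105, P(conservative) ≈ 0.3626
After 'raise': normaliser = 0.9·0.2270 + 0.75·0.4105 + 0.65·0.3626; P(aggressive) ≈ 0.2732, P(balanced) ≈ 0.4117, P(conservative) ≈ 0.3152

0.273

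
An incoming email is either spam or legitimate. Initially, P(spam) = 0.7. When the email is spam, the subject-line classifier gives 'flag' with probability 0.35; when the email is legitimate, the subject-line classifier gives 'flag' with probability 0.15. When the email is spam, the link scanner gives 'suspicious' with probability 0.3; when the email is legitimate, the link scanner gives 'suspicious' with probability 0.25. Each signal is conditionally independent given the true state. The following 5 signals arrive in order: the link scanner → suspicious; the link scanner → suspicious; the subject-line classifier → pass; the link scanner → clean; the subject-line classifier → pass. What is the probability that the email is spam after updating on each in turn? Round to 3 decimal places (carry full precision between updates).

After the link scanner='suspicious': P(spam) = 0.3·0.7000 / (0.3·0.7000 + 0.25·0.3000) ≈ 0.7368
After the link scanner='suspicious': P(spam) = 0.3·0.7368 / (0.3·0.7368 + 0.25·0.2632) ≈ 0.7706
After the subject-line classifier='pass': P(spam) = 0.65·0.7706 / (0.65·0.7706 + 0.85·0.2294) ≈ 0.7198
After the link scanner='clean': P(spam) = 0.7·0.7198 / (0.7·0.7198 + 0.75·0.2802) ≈ 0.7057
After the subject-line classifier='pass': P(spam) = 0.65·0.7057 / (0.65·0.7057 + 0.85·0.2943) ≈ 0.6471

0.647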